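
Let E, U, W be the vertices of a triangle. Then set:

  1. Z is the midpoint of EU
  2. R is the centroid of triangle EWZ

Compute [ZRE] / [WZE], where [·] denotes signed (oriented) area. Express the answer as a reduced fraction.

[ZRE]:[WZE] = -1/3

Set E = (0, 0), U = (1, 0), W = (0, 1); any affine frame gives the same invariant.
1. Z is the midpoint of EU ⇒ Z = (1/2, 0)
2. R is the centroid of triangle EWZ ⇒ R = (1/6, 1/3)
2·[ZRE] = 1/6, 2·[WZE] = -1/2
[ZRE]:[WZE] = 1/6:-1/2 = -1/3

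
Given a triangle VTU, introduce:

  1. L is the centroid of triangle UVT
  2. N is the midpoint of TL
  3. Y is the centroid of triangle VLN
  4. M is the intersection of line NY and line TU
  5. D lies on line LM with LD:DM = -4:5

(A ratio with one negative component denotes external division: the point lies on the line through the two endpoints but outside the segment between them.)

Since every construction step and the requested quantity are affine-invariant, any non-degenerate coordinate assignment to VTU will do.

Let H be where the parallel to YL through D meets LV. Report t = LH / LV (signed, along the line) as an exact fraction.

Assign V = (0, 0), T = (1, 0), U = (0, 1) — the answer is frame-independent, so this choice is without loss of generality.
1. L is the centroid of triangle UVT ⇒ L = (1/3, 1/3)
2. N is the midpoint of TL ⇒ N = (2/3, 1/6)
3. Y is the centroid of triangle VLN ⇒ Y = (1/3, 1/6)
4. M is the intersection of line NY and line TU ⇒ M = (5/6, 1/6)
5. D lies on line LM with LD:DM = -4:5 ⇒ D = (-5/3, 1)
through D parallel to YL: direction (0, 1/6); meets LV at H = (-5/3, -5/3)
H = L + t·(V−L) with t = 6

t = 6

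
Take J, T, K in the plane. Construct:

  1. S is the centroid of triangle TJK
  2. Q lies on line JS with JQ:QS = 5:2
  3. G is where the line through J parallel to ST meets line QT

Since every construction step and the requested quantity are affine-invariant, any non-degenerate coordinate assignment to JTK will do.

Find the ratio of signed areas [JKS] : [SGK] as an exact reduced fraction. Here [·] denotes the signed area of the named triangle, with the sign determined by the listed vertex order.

[JKS]:[SGK] = 2/7

Choose coordinates J = (0, 0), T = (1, 0), K = (0, 1).
1. S is the centroid of triangle TJK ⇒ S = (1/3, 1/3)
2. Q lies on line JS with JQ:QS = 5:2 ⇒ Q = (5/21, 5/21)
3. G is where the line through J parallel to ST meets line QT ⇒ G = (-5/3, 5/6)
2·[JKS] = -1/3, 2·[SGK] = -7/6
[JKS]:[SGK] = -1/3:-7/6 = 2/7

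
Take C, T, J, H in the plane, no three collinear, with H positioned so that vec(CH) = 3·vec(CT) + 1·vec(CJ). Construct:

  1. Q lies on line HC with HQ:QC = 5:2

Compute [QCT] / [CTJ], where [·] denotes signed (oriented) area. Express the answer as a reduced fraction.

Set C = (0, 0), T = (1, 0), J = (0, 1), H = (3, 1); any affine frame gives the same invariant.
1. Q lies on line HC with HQ:QC = 5:2 ⇒ Q = (6/7, 2/7)
2·[QCT] = 2/7, 2·[CTJ] = 1
[QCT]:[CTJ] = 2/7:1 = 2/7

[QCT]:[CTJ] = 2/7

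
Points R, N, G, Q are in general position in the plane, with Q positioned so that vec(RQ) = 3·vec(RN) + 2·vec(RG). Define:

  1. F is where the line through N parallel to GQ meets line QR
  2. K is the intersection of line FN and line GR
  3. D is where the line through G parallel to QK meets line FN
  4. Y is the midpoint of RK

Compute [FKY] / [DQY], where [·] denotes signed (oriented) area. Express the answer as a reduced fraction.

Work in coordinates with R = (0, 0), N = (1, 0), G = (0, 1), Q = (3, 2).
1. F is where the line through N parallel to GQ meets line QR ⇒ F = (-1, -2/3)
2. K is the intersection of line FN and line GR ⇒ K = (0, -1/3)
3. D is where the line through G parallel to QK meets line FN ⇒ D = (-3, -4/3)
4. Y is the midpoint of RK ⇒ Y = (0, -1/6)
2·[FKY] = 1/6, 2·[DQY] = -3
[FKY]:[DQY] = 1/6:-3 = -1/18

[FKY]:[DQY] = -1/18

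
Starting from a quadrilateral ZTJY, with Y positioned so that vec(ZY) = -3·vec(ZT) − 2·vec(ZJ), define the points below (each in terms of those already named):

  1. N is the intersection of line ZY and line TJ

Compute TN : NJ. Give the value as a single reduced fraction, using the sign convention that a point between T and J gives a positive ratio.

TN:NJ = 2/3

Work in coordinates with Z = (0, 0), T = (1, 0), J = (0, 1), Y = (-3, -2).
1. N is the intersection of line ZY and line TJ ⇒ N = (3/5, 2/5)
N = T + t·(J−T) with t = 2/5, so TN:NJ = t:(1−t) = 2/5:3/5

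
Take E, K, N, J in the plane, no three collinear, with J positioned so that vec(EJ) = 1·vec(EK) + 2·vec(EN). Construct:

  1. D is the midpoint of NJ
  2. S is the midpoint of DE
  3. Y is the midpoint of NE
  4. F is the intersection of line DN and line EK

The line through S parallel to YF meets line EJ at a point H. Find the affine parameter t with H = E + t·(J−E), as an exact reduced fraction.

t = 5/12

Work in coordinates with E = (0, 0), K = (1, 0), N = (0, 1), J = (1, 2).
1. D is the midpoint of NJ ⇒ D = (1/2, 3/2)
2. S is the midpoint of DE ⇒ S = (1/4, 3/4)
3. Y is the midpoint of NE ⇒ Y = (0, 1/2)
4. F is the intersection of line DN and line EK ⇒ F = (-1, 0)
through S parallel to YF: direction (-1, -1/2); meets EJ at H = (5/12, 5/6)
H = E + t·(J−E) with t = 5/12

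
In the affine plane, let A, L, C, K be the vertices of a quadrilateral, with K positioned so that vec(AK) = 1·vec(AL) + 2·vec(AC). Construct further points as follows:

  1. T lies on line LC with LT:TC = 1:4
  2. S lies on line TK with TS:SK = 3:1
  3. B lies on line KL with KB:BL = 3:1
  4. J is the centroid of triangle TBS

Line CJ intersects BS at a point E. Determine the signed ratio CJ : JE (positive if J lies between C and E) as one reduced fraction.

Set A = (0, 0), L = (1, 0), C = (0, 1), K = (1, 2); any affine frame gives the same invariant.
1. T lies on line LC with LT:TC = 1:4 ⇒ T = (4/5, 1/5)
2. S lies on line TK with TS:SK = 3:1 ⇒ S = (19/20, 31/20)
3. B lies on line KL with KB:BL = 3:1 ⇒ B = (1, 1/2)
4. J is the centroid of triangle TBS ⇒ J = (11/12, 3/4)
line CJ meets BS at E = (451/456, 111/152)
J = C + t·(E−C) with t = 38/41, so CJ:JE = 38/41:3/41

CJ:JE = 38/3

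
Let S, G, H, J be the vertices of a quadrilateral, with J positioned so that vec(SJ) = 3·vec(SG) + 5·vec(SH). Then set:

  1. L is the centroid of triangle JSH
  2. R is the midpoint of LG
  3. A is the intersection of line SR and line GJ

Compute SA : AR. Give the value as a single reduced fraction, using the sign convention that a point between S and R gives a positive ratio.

Work in coordinates with S = (0, 0), G = (1, 0), H = (0, 1), J = (3, 5).
1. L is the centroid of triangle JSH ⇒ L = (1, 2)
2. R is the midpoint of LG ⇒ R = (1, 1)
3. A is the intersection of line SR and line GJ ⇒ A = (5/3, 5/3)
A = S + t·(R−S) with t = 5/3, so SA:AR = t:(1−t) = 5/3:-2/3

SA:AR = -5/2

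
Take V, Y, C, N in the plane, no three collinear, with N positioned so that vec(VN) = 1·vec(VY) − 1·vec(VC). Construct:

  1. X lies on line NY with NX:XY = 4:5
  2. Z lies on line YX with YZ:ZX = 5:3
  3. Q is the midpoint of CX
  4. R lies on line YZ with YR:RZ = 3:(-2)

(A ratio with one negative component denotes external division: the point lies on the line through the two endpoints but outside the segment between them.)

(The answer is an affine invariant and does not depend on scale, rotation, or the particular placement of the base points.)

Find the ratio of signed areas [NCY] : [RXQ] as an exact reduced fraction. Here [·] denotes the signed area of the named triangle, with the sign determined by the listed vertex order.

[NCY]:[RXQ] = -144/35

Choose coordinates V = (0, 0), Y = (1, 0), C = (0, 1), N = (1, -1).
1. X lies on line NY with NX:XY = 4:5 ⇒ X = (1, -5/9)
2. Z lies on line YX with YZ:ZX = 5:3 ⇒ Z = (1, -25/72)
3. Q is the midpoint of CX ⇒ Q = (1/2, 2/9)
4. R lies on line YZ with YR:RZ = 3:(-2) ⇒ R = (1, -25/24)
2·[NCY] = -1, 2·[RXQ] = 35/144
[NCY]:[RXQ] = -1:35/144 = -144/35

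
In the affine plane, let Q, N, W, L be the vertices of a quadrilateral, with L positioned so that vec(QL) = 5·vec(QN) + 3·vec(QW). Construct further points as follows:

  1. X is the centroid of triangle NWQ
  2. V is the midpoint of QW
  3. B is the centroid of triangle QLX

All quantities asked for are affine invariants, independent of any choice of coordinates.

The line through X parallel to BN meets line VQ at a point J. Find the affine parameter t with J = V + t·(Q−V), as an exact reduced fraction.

t = 9/7

Work in coordinates with Q = (0, 0), N = (1, 0), W = (0, 1), L = (5, 3).
1. X is the centroid of triangle NWQ ⇒ X = (1/3, 1/3)
2. V is the midpoint of QW ⇒ V = (0, 1/2)
3. B is the centroid of triangle QLX ⇒ B = (16/9, 10/9)
through X parallel to BN: direction (-7/9, -10/9); meets VQ at J = (0, -1/7)
J = V + t·(Q−V) with t = 9/7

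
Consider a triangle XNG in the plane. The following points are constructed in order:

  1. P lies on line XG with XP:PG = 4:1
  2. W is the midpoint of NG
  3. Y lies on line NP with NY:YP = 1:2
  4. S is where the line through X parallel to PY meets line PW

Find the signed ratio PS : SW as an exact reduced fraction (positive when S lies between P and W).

Assign X = (0, 0), N = (1, 0), G = (0, 1) — the answer is frame-independent, so this choice is without loss of generality.
1. P lies on line XG with XP:PG = 4:1 ⇒ P = (0, 4/5)
2. W is the midpoint of NG ⇒ W = (1/2, 1/2)
3. Y lies on line NP with NY:YP = 1:2 ⇒ Y = (2/3, 4/15)
4. S is where the line through X parallel to PY meets line PW ⇒ S = (-4, 16/5)
S = P + t·(W−P) with t = -8, so PS:SW = t:(1−t) = -8:9

PS:SW = -8/9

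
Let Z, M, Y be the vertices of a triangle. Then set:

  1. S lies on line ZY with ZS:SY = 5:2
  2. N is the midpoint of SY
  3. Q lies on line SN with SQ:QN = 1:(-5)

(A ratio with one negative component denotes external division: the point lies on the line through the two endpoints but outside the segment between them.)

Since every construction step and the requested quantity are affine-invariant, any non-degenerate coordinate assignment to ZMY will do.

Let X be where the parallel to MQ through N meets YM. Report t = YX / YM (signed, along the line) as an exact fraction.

Choose coordinates Z = (0, 0), M = (1, 0), Y = (0, 1).
1. S lies on line ZY with ZS:SY = 5:2 ⇒ S = (0, 5/7)
2. N is the midpoint of SY ⇒ N = (0, 6/7)
3. Q lies on line SN with SQ:QN = 1:(-5) ⇒ Q = (0, 19/28)
through N parallel to MQ: direction (-1, 19/28); meets YM at X = (4/9, 5/9)
X = Y + t·(M−Y) with t = 4/9

t = 4/9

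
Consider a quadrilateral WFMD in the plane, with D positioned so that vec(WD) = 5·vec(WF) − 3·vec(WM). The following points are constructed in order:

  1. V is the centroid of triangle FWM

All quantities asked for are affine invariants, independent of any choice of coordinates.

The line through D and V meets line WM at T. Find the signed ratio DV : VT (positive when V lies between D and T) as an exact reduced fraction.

DV:VT = 14

Choose coordinates W = (0, 0), F = (1, 0), M = (0, 1), D = (5, -3).
1. V is the centroid of triangle FWM ⇒ V = (1/3, 1/3)
line DV meets WM at T = (0, 4/7)
V = D + t·(T−D) with t = 14/15, so DV:VT = 14/15:1/15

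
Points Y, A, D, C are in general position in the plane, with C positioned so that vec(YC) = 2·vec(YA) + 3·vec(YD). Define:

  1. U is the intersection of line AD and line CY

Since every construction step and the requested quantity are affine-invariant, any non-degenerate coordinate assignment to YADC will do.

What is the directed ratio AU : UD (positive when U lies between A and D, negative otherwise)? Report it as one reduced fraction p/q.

AU:UD = 3/2

Set Y = (0, 0), A = (1, 0), D = (0, 1), C = (2, 3); any affine frame gives the same invariant.
1. U is the intersection of line AD and line CY ⇒ U = (2/5, 3/5)
U = A + t·(D−A) with t = 3/5, so AU:UD = t:(1−t) = 3/5:2/5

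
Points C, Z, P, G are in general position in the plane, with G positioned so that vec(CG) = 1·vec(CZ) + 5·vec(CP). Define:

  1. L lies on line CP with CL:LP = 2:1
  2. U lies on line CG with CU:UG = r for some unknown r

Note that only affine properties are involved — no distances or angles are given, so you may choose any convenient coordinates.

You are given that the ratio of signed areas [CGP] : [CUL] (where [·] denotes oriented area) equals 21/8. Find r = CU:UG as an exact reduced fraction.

r = 4/3

Set C = (0, 0), Z = (1, 0), P = (0, 1), G = (1, 5); any affine frame gives the same invariant.
1. L lies on line CP with CL:LP = 2:1 ⇒ L = (0, 2/3)
2. With CU:UG = r, write λ = r/(r+1) so U = C + λ·(G−C); U is affine-linear in λ
Every point depending on U is an affine combination of U and λ-independent points, so each such coordinate is linear in λ; the λ² term in each signed area is a multiple of (G−C)×(G−C) = 0, so 2·[CGP] and 2·[CUL] are each linear in λ. Evaluating at λ=0 and λ=1:
  2·[CGP] = 1,   2·[CUL] = 2/3·λ
So [CGP]:[CUL] = (1) / (2/3·λ). Setting this equal to 21/8:
  1 = 21/8·(2/3·λ)  ⇒  λ = 4/7
Then r = λ/(1−λ) = (4/7)/(3/7) = 4/3. Check: with r = 4/3, U = (4/7, 20/7) and [CGP]:[CUL] = 21/8 as required.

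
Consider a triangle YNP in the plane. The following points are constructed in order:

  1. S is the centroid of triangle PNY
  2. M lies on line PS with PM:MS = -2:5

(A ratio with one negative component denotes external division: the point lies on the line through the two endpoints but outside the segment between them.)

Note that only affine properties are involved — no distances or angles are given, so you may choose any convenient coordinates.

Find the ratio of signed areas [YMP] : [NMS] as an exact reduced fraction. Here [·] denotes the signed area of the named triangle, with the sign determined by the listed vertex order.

Set Y = (0, 0), N = (1, 0), P = (0, 1); any affine frame gives the same invariant.
1. S is the centroid of triangle PNY ⇒ S = (1/3, 1/3)
2. M lies on line PS with PM:MS = -2:5 ⇒ M = (-2/9, 13/9)
2·[YMP] = -2/9, 2·[NMS] = 5/9
[YMP]:[NMS] = -2/9:5/9 = -2/5

[YMP]:[NMS] = -2/5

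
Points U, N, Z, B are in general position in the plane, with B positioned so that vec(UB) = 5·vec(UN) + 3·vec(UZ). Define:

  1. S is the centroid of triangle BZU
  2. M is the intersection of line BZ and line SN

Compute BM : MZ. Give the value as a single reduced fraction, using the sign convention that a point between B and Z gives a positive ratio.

BM:MZ = 5/3

Set U = (0, 0), N = (1, 0), Z = (0, 1), B = (5, 3); any affine frame gives the same invariant.
1. S is the centroid of triangle BZU ⇒ S = (5/3, 4/3)
2. M is the intersection of line BZ and line SN ⇒ M = (15/8, 7/4)
M = B + t·(Z−B) with t = 5/8, so BM:MZ = t:(1−t) = 5/8:3/8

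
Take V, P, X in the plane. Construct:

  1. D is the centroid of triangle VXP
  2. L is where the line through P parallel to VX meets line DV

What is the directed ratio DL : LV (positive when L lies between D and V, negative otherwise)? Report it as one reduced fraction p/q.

DL:LV = -2/3

Set V = (0, 0), P = (1, 0), X = (0, 1); any affine frame gives the same invariant.
1. D is the centroid of triangle VXP ⇒ D = (1/3, 1/3)
2. L is where the line through P parallel to VX meets line DV ⇒ L = (1, 1)
L = D + t·(V−D) with t = -2, so DL:LV = t:(1−t) = -2:3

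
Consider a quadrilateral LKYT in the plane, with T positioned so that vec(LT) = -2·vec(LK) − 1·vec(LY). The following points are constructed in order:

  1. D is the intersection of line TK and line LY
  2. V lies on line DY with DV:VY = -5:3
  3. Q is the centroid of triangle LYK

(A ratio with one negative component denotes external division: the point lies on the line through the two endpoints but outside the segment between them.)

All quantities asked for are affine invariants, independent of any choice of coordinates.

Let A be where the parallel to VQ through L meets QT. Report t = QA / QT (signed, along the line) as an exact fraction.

Work in coordinates with L = (0, 0), K = (1, 0), Y = (0, 1), T = (-2, -1).
1. D is the intersection of line TK and line LY ⇒ D = (0, -1/3)
2. V lies on line DY with DV:VY = -5:3 ⇒ V = (0, 3)
3. Q is the centroid of triangle LYK ⇒ Q = (1/3, 1/3)
through L parallel to VQ: direction (1/3, -8/3); meets QT at A = (-1/60, 2/15)
A = Q + t·(T−Q) with t = 3/20

t = 3/20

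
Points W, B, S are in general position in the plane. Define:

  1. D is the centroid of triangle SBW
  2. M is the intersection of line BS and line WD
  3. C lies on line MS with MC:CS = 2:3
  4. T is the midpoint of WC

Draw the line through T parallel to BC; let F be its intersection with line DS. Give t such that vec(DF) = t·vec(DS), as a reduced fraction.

t = -1/2

Assign W = (0, 0), B = (1, 0), S = (0, 1) — the answer is frame-independent, so this choice is without loss of generality.
1. D is the centroid of triangle SBW ⇒ D = (1/3, 1/3)
2. M is the intersection of line BS and line WD ⇒ M = (1/2, 1/2)
3. C lies on line MS with MC:CS = 2:3 ⇒ C = (3/10, 7/10)
4. T is the midpoint of WC ⇒ T = (3/20, 7/20)
through T parallel to BC: direction (-7/10, 7/10); meets DS at F = (1/2, 0)
F = D + t·(S−D) with t = -1/2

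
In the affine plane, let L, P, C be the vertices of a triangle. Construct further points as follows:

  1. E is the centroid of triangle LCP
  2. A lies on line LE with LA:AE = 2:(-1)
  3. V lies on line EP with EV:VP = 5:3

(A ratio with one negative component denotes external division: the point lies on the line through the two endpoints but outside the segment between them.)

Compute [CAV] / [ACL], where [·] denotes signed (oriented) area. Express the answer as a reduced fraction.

[CAV]:[ACL] = -1/2

Set L = (0, 0), P = (1, 0), C = (0, 1); any affine frame gives the same invariant.
1. E is the centroid of triangle LCP ⇒ E = (1/3, 1/3)
2. A lies on line LE with LA:AE = 2:(-1) ⇒ A = (2/3, 2/3)
3. V lies on line EP with EV:VP = 5:3 ⇒ V = (3/4, 1/8)
2·[CAV] = -1/3, 2·[ACL] = 2/3
[CAV]:[ACL] = -1/3:2/3 = -1/2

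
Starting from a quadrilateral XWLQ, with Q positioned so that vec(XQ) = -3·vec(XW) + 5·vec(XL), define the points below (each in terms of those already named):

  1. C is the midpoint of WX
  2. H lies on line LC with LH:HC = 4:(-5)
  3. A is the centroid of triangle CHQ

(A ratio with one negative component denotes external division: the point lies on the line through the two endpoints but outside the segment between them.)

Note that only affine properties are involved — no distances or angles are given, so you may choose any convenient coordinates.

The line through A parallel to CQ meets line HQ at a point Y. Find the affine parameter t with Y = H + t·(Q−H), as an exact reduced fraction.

Choose coordinates X = (0, 0), W = (1, 0), L = (0, 1), Q = (-3, 5).
1. C is the midpoint of WX ⇒ C = (1/2, 0)
2. H lies on line LC with LH:HC = 4:(-5) ⇒ H = (-2, 5)
3. A is the centroid of triangle CHQ ⇒ A = (-3/2, 10/3)
through A parallel to CQ: direction (-7/2, 5); meets HQ at Y = (-8/3, 5)
Y = H + t·(Q−H) with t = 2/3

t = 2/3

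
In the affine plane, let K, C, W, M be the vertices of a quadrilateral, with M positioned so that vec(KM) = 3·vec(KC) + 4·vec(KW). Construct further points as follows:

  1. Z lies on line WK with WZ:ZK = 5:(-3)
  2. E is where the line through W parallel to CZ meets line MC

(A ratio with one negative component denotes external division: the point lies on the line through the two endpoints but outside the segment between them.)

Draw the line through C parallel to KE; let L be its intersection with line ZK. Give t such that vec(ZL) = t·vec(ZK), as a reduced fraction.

Choose coordinates K = (0, 0), C = (1, 0), W = (0, 1), M = (3, 4).
1. Z lies on line WK with WZ:ZK = 5:(-3) ⇒ Z = (0, -3/2)
2. E is where the line through W parallel to CZ meets line MC ⇒ E = (6, 10)
through C parallel to KE: direction (6, 10); meets ZK at L = (0, -5/3)
L = Z + t·(K−Z) with t = -1/9

t = -1/9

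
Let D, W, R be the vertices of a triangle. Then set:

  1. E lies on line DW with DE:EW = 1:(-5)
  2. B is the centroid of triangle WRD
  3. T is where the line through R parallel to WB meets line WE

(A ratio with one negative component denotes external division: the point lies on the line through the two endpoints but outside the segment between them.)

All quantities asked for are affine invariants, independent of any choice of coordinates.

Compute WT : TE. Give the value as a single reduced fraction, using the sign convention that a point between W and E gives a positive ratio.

WT:TE = -4/9

Set D = (0, 0), W = (1, 0), R = (0, 1); any affine frame gives the same invariant.
1. E lies on line DW with DE:EW = 1:(-5) ⇒ E = (-1/4, 0)
2. B is the centroid of triangle WRD ⇒ B = (1/3, 1/3)
3. T is where the line through R parallel to WB meets line WE ⇒ T = (2, 0)
T = W + t·(E−W) with t = -4/5, so WT:TE = t:(1−t) = -4/5:9/5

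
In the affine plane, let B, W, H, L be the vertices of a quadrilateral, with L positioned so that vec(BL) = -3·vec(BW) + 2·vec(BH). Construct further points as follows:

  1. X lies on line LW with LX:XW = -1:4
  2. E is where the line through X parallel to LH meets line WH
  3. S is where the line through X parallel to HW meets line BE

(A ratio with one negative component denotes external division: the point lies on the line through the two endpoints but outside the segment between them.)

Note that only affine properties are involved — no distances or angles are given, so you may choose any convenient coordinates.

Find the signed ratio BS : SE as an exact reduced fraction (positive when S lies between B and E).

Set B = (0, 0), W = (1, 0), H = (0, 1), L = (-3, 2); any affine frame gives the same invariant.
1. X lies on line LW with LX:XW = -1:4 ⇒ X = (-13/3, 8/3)
2. E is where the line through X parallel to LH meets line WH ⇒ E = (-1/3, 4/3)
3. S is where the line through X parallel to HW meets line BE ⇒ S = (5/9, -20/9)
S = B + t·(E−B) with t = -5/3, so BS:SE = t:(1−t) = -5/3:8/3

BS:SE = -5/8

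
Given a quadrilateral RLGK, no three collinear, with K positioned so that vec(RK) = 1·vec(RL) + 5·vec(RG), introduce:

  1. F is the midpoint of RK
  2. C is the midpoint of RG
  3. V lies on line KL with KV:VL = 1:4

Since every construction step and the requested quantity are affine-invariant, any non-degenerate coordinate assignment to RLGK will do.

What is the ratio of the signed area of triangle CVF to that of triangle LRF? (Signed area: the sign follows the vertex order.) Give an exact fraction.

[CVF]:[LRF] = -1/10

Set R = (0, 0), L = (1, 0), G = (0, 1), K = (1, 5); any affine frame gives the same invariant.
1. F is the midpoint of RK ⇒ F = (1/2, 5/2)
2. C is the midpoint of RG ⇒ C = (0, 1/2)
3. V lies on line KL with KV:VL = 1:4 ⇒ V = (1, 4)
2·[CVF] = 1/4, 2·[LRF] = -5/2
[CVF]:[LRF] = 1/4:-5/2 = -1/10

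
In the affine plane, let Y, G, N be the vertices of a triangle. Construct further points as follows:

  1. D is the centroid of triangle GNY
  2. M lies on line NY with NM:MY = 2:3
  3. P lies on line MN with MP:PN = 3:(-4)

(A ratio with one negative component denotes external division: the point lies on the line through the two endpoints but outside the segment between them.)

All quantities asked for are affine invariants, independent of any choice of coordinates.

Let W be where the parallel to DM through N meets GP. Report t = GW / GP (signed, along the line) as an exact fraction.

t = -1/7

Work in coordinates with Y = (0, 0), G = (1, 0), N = (0, 1).
1. D is the centroid of triangle GNY ⇒ D = (1/3, 1/3)
2. M lies on line NY with NM:MY = 2:3 ⇒ M = (0, 3/5)
3. P lies on line MN with MP:PN = 3:(-4) ⇒ P = (0, -3/5)
through N parallel to DM: direction (-1/3, 4/15); meets GP at W = (8/7, 3/35)
W = G + t·(P−G) with t = -1/7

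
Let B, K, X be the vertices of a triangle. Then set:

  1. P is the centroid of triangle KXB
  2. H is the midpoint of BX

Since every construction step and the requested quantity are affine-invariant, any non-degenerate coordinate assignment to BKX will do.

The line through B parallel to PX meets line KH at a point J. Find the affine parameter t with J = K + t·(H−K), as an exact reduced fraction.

Work in coordinates with B = (0, 0), K = (1, 0), X = (0, 1).
1. P is the centroid of triangle KXB ⇒ P = (1/3, 1/3)
2. H is the midpoint of BX ⇒ H = (0, 1/2)
through B parallel to PX: direction (-1/3, 2/3); meets KH at J = (-1/3, 2/3)
J = K + t·(H−K) with t = 4/3

t = 4/3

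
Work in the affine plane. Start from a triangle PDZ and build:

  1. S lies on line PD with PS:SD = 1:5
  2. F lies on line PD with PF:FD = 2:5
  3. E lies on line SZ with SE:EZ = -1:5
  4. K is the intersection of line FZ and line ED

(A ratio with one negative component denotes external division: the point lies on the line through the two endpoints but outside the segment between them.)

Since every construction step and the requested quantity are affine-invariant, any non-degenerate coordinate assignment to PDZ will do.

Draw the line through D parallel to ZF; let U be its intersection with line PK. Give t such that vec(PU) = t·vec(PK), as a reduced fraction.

t = 7/2

Choose coordinates P = (0, 0), D = (1, 0), Z = (0, 1).
1. S lies on line PD with PS:SD = 1:5 ⇒ S = (1/6, 0)
2. F lies on line PD with PF:FD = 2:5 ⇒ F = (2/7, 0)
3. E lies on line SZ with SE:EZ = -1:5 ⇒ E = (5/24, -1/4)
4. K is the intersection of line FZ and line ED ⇒ K = (10/29, -6/29)
through D parallel to ZF: direction (2/7, -1); meets PK at U = (35/29, -21/29)
U = P + t·(K−P) with t = 7/2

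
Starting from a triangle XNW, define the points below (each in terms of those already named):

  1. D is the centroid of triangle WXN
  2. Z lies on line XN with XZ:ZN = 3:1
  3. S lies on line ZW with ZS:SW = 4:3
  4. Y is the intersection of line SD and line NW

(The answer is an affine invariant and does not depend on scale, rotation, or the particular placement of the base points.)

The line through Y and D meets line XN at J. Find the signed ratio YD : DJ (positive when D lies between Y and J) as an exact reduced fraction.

Choose coordinates X = (0, 0), N = (1, 0), W = (0, 1).
1. D is the centroid of triangle WXN ⇒ D = (1/3, 1/3)
2. Z lies on line XN with XZ:ZN = 3:1 ⇒ Z = (3/4, 0)
3. S lies on line ZW with ZS:SW = 4:3 ⇒ S = (9/28, 4/7)
4. Y is the intersection of line SD and line NW ⇒ Y = (6/19, 13/19)
line YD meets XN at J = (7/20, 0)
D = Y + t·(J−Y) with t = 20/39, so YD:DJ = 20/39:19/39

YD:DJ = 20/19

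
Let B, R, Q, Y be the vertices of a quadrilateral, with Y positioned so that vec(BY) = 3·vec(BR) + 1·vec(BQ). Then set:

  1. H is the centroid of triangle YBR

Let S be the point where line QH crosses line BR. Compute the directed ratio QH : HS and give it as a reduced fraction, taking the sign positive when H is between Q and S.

QH:HS = 2

Work in coordinates with B = (0, 0), R = (1, 0), Q = (0, 1), Y = (3, 1).
1. H is the centroid of triangle YBR ⇒ H = (4/3, 1/3)
line QH meets BR at S = (2, 0)
H = Q + t·(S−Q) with t = 2/3, so QH:HS = 2/3:1/3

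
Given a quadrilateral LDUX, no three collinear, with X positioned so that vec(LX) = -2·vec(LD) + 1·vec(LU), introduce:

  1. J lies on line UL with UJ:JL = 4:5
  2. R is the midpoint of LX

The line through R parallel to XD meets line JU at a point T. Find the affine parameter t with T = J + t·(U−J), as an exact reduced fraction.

Work in coordinates with L = (0, 0), D = (1, 0), U = (0, 1), X = (-2, 1).
1. J lies on line UL with UJ:JL = 4:5 ⇒ J = (0, 5/9)
2. R is the midpoint of LX ⇒ R = (-1, 1/2)
through R parallel to XD: direction (3, -1); meets JU at T = (0, 1/6)
T = J + t·(U−J) with t = -7/8

t = -7/8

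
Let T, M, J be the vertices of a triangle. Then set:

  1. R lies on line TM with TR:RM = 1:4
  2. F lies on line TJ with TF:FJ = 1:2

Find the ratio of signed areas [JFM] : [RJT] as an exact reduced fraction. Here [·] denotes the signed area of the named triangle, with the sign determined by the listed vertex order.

[JFM]:[RJT] = 10/3

Work in coordinates with T = (0, 0), M = (1, 0), J = (0, 1).
1. R lies on line TM with TR:RM = 1:4 ⇒ R = (1/5, 0)
2. F lies on line TJ with TF:FJ = 1:2 ⇒ F = (0, 1/3)
2·[JFM] = 2/3, 2·[RJT] = 1/5
[JFM]:[RJT] = 2/3:1/5 = 10/3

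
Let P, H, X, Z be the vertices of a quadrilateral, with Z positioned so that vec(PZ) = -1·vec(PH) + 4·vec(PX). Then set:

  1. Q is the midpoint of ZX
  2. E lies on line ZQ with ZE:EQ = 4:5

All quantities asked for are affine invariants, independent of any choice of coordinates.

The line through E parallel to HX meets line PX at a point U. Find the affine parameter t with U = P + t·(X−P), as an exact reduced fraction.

t = 23/9

Set P = (0, 0), H = (1, 0), X = (0, 1), Z = (-1, 4); any affine frame gives the same invariant.
1. Q is the midpoint of ZX ⇒ Q = (-1/2, 5/2)
2. E lies on line ZQ with ZE:EQ = 4:5 ⇒ E = (-7/9, 10/3)
through E parallel to HX: direction (-1, 1); meets PX at U = (0, 23/9)
U = P + t·(X−P) with t = 23/9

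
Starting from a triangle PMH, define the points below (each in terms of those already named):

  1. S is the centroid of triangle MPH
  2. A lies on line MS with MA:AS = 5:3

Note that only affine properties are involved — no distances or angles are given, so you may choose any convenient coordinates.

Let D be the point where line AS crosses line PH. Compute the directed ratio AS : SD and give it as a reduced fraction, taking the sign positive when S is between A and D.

Choose coordinates P = (0, 0), M = (1, 0), H = (0, 1).
1. S is the centroid of triangle MPH ⇒ S = (1/3, 1/3)
2. A lies on line MS with MA:AS = 5:3 ⇒ A = (7/12, 5/24)
line AS meets PH at D = (0, 1/2)
S = A + t·(D−A) with t = 3/7, so AS:SD = 3/7:4/7

AS:SD = 3/4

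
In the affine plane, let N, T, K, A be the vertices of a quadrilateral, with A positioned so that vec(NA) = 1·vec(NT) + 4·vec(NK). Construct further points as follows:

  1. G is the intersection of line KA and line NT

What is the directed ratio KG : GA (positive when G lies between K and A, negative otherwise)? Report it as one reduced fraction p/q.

Assign N = (0, 0), T = (1, 0), K = (0, 1), A = (1, 4) — the answer is frame-independent, so this choice is without loss of generality.
1. G is the intersection of line KA and line NT ⇒ G = (-1/3, 0)
G = K + t·(A−K) with t = -1/3, so KG:GA = t:(1−t) = -1/3:4/3

KG:GA = -1/4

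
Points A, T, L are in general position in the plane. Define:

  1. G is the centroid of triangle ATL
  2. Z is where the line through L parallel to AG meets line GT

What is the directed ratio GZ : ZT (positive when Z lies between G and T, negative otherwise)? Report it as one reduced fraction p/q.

Set A = (0, 0), T = (1, 0), L = (0, 1); any affine frame gives the same invariant.
1. G is the centroid of triangle ATL ⇒ G = (1/3, 1/3)
2. Z is where the line through L parallel to AG meets line GT ⇒ Z = (-1/3, 2/3)
Z = G + t·(T−G) with t = -1, so GZ:ZT = t:(1−t) = -1:2

GZ:ZT = -1/2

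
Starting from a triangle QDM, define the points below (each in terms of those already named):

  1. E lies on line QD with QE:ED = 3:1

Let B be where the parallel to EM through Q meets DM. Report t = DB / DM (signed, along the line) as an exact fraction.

t = 4

Assign Q = (0, 0), D = (1, 0), M = (0, 1) — the answer is frame-independent, so this choice is without loss of generality.
1. E lies on line QD with QE:ED = 3:1 ⇒ E = (3/4, 0)
through Q parallel to EM: direction (-3/4, 1); meets DM at B = (-3, 4)
B = D + t·(M−D) with t = 4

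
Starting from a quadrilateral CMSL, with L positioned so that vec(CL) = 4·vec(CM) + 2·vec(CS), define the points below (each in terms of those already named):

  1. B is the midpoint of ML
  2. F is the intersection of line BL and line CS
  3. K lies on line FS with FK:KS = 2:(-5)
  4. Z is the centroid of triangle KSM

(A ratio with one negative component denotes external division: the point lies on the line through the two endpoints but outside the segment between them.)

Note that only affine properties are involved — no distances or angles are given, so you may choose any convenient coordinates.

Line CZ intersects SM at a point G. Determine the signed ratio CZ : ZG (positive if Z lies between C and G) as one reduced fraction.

Assign C = (0, 0), M = (1, 0), S = (0, 1), L = (4, 2) — the answer is frame-independent, so this choice is without loss of generality.
1. B is the midpoint of ML ⇒ B = (5/2, 1)
2. F is the intersection of line BL and line CS ⇒ F = (0, -2/3)
3. K lies on line FS with FK:KS = 2:(-5) ⇒ K = (0, -16/9)
4. Z is the centroid of triangle KSM ⇒ Z = (1/3, -7/27)
line CZ meets SM at G = (9/2, -7/2)
Z = C + t·(G−C) with t = 2/27, so CZ:ZG = 2/27:25/27

CZ:ZG = 2/25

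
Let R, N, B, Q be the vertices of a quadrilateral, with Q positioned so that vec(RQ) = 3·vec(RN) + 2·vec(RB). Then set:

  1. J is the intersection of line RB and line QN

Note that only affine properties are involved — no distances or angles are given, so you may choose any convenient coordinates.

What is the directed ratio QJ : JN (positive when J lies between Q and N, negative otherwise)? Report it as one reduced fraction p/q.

QJ:JN = -3

Choose coordinates R = (0, 0), N = (1, 0), B = (0, 1), Q = (3, 2).
1. J is the intersection of line RB and line QN ⇒ J = (0, -1)
J = Q + t·(N−Q) with t = 3/2, so QJ:JN = t:(1−t) = 3/2:-1/2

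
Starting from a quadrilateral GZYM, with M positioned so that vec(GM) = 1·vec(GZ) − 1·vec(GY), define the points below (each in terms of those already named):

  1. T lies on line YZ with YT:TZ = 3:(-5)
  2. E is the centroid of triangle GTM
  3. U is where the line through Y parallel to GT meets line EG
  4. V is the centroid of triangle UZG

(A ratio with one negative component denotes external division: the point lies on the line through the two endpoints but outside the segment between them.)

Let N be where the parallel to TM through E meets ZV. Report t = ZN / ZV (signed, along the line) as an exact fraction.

t = 17/8

Assign G = (0, 0), Z = (1, 0), Y = (0, 1), M = (1, -1) — the answer is frame-independent, so this choice is without loss of generality.
1. T lies on line YZ with YT:TZ = 3:(-5) ⇒ T = (-3/2, 5/2)
2. E is the centroid of triangle GTM ⇒ E = (-1/6, 1/2)
3. U is where the line through Y parallel to GT meets line EG ⇒ U = (-3/4, 9/4)
4. V is the centroid of triangle UZG ⇒ V = (1/12, 3/4)
through E parallel to TM: direction (5/2, -7/2); meets ZV at N = (-91/96, 51/32)
N = Z + t·(V−Z) with t = 17/8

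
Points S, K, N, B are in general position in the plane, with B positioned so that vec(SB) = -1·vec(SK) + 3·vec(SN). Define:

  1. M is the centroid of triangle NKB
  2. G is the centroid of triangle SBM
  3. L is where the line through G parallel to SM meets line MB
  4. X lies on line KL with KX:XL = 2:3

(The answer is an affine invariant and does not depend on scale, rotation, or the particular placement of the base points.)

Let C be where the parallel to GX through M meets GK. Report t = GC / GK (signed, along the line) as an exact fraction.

t = -19/32

Assign S = (0, 0), K = (1, 0), N = (0, 1), B = (-1, 3) — the answer is frame-independent, so this choice is without loss of generality.
1. M is the centroid of triangle NKB ⇒ M = (0, 4/3)
2. G is the centroid of triangle SBM ⇒ G = (-1/3, 13/9)
3. L is where the line through G parallel to SM meets line MB ⇒ L = (-1/3, 17/9)
4. X lies on line KL with KX:XL = 2:3 ⇒ X = (7/15, 34/45)
through M parallel to GX: direction (4/5, -31/45); meets GK at C = (-9/8, 221/96)
C = G + t·(K−G) with t = -19/32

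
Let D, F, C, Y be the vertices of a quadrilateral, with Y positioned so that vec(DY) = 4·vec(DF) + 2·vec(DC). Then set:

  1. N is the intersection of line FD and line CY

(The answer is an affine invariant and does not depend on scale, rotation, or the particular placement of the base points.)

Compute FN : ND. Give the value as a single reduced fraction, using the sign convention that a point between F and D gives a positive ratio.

Assign D = (0, 0), F = (1, 0), C = (0, 1), Y = (4, 2) — the answer is frame-independent, so this choice is without loss of generality.
1. N is the intersection of line FD and line CY ⇒ N = (-4, 0)
N = F + t·(D−F) with t = 5, so FN:ND = t:(1−t) = 5:-4

FN:ND = -5/4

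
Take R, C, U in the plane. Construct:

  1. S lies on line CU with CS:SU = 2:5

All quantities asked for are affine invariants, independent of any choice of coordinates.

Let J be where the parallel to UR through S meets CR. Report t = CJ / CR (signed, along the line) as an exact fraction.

Choose coordinates R = (0, 0), C = (1, 0), U = (0, 1).
1. S lies on line CU with CS:SU = 2:5 ⇒ S = (5/7, 2/7)
through S parallel to UR: direction (0, -1); meets CR at J = (5/7, 0)
J = C + t·(R−C) with t = 2/7

t = 2/7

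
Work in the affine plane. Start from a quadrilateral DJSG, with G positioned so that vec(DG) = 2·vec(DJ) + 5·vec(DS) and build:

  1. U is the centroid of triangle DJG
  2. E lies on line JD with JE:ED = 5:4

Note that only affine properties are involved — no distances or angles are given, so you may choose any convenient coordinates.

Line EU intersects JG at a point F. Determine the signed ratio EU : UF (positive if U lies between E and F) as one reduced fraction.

Assign D = (0, 0), J = (1, 0), S = (0, 1), G = (2, 5) — the answer is frame-independent, so this choice is without loss of generality.
1. U is the centroid of triangle DJG ⇒ U = (1, 5/3)
2. E lies on line JD with JE:ED = 5:4 ⇒ E = (4/9, 0)
line EU meets JG at F = (11/6, 25/6)
U = E + t·(F−E) with t = 2/5, so EU:UF = 2/5:3/5

EU:UF = 2/3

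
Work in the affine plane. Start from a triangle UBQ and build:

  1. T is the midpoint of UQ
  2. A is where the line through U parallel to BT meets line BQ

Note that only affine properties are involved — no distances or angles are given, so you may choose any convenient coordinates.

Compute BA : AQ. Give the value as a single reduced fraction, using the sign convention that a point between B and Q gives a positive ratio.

Set U = (0, 0), B = (1, 0), Q = (0, 1); any affine frame gives the same invariant.
1. T is the midpoint of UQ ⇒ T = (0, 1/2)
2. A is where the line through U parallel to BT meets line BQ ⇒ A = (2, -1)
A = B + t·(Q−B) with t = -1, so BA:AQ = t:(1−t) = -1:2

BA:AQ = -1/2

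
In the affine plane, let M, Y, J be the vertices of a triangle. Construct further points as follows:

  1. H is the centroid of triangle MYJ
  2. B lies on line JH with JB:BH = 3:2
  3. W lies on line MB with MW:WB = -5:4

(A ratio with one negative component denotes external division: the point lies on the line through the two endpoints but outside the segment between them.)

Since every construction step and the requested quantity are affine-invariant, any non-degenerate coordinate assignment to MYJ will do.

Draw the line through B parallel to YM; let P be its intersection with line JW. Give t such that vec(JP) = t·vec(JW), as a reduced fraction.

t = -1/5

Work in coordinates with M = (0, 0), Y = (1, 0), J = (0, 1).
1. H is the centroid of triangle MYJ ⇒ H = (1/3, 1/3)
2. B lies on line JH with JB:BH = 3:2 ⇒ B = (1/5, 3/5)
3. W lies on line MB with MW:WB = -5:4 ⇒ W = (1, 3)
through B parallel to YM: direction (-1, 0); meets JW at P = (-1/5, 3/5)
P = J + t·(W−J) with t = -1/5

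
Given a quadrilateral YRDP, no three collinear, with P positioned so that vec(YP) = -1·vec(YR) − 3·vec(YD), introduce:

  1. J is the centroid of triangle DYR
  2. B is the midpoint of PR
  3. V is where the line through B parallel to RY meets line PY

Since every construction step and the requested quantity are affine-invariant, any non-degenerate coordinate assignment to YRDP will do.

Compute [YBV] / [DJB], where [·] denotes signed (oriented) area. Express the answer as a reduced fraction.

[YBV]:[DJB] = 9/10

Assign Y = (0, 0), R = (1, 0), D = (0, 1), P = (-1, -3) — the answer is frame-independent, so this choice is without loss of generality.
1. J is the centroid of triangle DYR ⇒ J = (1/3, 1/3)
2. B is the midpoint of PR ⇒ B = (0, -3/2)
3. V is where the line through B parallel to RY meets line PY ⇒ V = (-1/2, -3/2)
2·[YBV] = -3/4, 2·[DJB] = -5/6
[YBV]:[DJB] = -3/4:-5/6 = 9/10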